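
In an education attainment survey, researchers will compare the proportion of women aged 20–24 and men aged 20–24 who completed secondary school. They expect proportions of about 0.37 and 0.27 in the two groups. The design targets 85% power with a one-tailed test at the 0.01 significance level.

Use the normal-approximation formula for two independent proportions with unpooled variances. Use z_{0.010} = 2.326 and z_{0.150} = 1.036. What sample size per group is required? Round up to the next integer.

n = (z_α + z_β)² · [p₁(1−p₁) + p₂(1−p₂)] / (p₁ − p₂)²
  = (2.326 + 1.036)² · (0.37·0.63 + 0.27·0.73) / (0.10)²
  = (3.362)² · (0.2331 + 0.1971) / 0.0100
  = 11.3030 · 0.4302 / 0.0100
  = 486.26
Round up → n = 487 per group.

n = 487 per group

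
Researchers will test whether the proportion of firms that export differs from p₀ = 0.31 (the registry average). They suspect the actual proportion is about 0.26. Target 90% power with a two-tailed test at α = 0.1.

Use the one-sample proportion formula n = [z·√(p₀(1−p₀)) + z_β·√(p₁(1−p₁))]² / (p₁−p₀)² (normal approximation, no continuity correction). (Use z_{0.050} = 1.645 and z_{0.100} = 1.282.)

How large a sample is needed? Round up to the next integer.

n = [z_{α/2}·√(p₀q₀) + z_β·√(p₁q₁)]² / (p₁ − p₀)²
  = [1.645·√(0.31·0.69) + 1.282·√(0.26·0.74)]² / (-0.05)²
  = [1.645·0.4625 + 1.282·0.4386]² / 0.0025
  = [1.3231]² / 0.0025
  = 700.27
Round up → n = 701.

n = 701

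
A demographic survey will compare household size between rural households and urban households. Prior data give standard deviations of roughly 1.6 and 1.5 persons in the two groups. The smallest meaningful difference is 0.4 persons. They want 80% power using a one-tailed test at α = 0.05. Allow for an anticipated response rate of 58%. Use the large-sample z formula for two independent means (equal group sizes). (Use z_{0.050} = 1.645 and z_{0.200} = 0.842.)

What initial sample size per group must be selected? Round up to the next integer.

n = 321 per group

n = (z_α + z_β)² · (σ₁² + σ₂²) / δ²
  = (1.645 + 0.842)² · (1.6² + 1.5² = 4.81) / 0.4²
  = 6.1852 · 4.81 / 0.16
  = 185.94
Adjust for 58% response: 185.94 / 0.58 = 320.59.
Round up → n = 321 per group.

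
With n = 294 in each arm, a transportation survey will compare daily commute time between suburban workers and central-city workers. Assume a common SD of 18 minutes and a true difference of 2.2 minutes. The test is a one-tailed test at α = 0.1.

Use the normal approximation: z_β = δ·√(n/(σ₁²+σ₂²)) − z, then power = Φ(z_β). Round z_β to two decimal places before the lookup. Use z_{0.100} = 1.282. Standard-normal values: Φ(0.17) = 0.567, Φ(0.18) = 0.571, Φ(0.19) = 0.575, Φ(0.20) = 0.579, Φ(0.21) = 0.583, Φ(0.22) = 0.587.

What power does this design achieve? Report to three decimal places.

Power ≈ 0.579

z_β = δ·√(n/(σ₁²+σ₂²)) − z_α
    = 2.2 · √(294/648) − 1.282
    = 2.2 · 0.67358 − 1.282
    = 1.4819 − 1.282 = 0.1999 → 0.20
Power = Φ(0.20) = 0.579.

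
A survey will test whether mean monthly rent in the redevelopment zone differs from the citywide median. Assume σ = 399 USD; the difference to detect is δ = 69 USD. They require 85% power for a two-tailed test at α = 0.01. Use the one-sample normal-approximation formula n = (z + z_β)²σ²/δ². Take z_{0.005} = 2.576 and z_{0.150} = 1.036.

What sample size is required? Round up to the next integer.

n = (z_{α/2} + z_β)² · σ² / δ²
  = (2.576 + 1.036)² · 399² / 69²
  = 13.0465 · 159201 / 4761
  = 436.26
Round up → n = 437.

n = 437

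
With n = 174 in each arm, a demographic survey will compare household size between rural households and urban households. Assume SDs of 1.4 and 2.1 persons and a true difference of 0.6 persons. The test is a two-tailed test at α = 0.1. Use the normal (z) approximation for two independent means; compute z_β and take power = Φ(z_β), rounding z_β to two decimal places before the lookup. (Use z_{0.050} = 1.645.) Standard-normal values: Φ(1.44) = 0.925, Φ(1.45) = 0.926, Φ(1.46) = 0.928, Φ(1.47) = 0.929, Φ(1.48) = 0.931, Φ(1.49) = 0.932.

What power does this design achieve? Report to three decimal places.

Power ≈ 0.932

z_β = δ·√(n/(σ₁²+σ₂²)) − z_{α/2}
    = 0.6 · √(174/6.37) − 1.645
    = 0.6 · 5.22643 − 1.645
    = 3.1359 − 1.645 = 1.4909 → 1.49
Power = Φ(1.49) = 0.932.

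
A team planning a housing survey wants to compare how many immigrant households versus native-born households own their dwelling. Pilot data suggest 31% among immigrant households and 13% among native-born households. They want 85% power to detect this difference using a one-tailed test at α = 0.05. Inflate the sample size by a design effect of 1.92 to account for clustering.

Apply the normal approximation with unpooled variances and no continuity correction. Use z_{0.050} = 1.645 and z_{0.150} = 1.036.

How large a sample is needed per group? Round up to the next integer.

n = (z_α + z_β)² · [p₁(1−p₁) + p₂(1−p₂)] / (p₁ − p₂)²
  = (1.645 + 1.036)² · (0.31·0.69 + 0.13·0.87) / (0.18)²
  = (2.681)² · (0.2139 + 0.1131) / 0.0324
  = 7.1878 · 0.3270 / 0.0324
  = 72.54
Design effect: 1.92 × 72.54 = 139.28.
Round up → n = 140 per group.

n = 140 per group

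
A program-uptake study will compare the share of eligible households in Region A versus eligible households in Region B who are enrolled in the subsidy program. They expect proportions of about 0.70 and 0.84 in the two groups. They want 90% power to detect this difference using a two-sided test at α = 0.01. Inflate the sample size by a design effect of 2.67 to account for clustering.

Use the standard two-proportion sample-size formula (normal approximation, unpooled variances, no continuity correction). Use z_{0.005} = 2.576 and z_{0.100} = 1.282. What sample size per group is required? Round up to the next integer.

n = 699 per group

n = (z_{α/2} + z_β)² · [p₁(1−p₁) + p₂(1−p₂)] / (p₁ − p₂)²
  = (2.576 + 1.282)² · (0.70·0.30 + 0.84·0.16) / (-0.14)²
  = (3.858)² · (0.2100 + 0.1344) / 0.0196
  = 14.8842 · 0.3444 / 0.0196
  = 261.54
Design effect: 2.67 × 261.54 = 698.30.
Round up → n = 699 per group.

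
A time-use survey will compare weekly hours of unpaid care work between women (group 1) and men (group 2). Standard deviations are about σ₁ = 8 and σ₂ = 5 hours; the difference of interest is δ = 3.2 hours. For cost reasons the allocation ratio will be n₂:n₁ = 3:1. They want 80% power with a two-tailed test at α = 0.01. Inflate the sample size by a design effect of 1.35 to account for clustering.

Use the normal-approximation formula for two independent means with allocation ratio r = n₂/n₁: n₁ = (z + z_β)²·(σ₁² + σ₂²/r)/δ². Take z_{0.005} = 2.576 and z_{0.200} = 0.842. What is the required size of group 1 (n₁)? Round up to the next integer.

n₁ = (z_{α/2} + z_β)² · (σ₁² + σ₂²/r) / δ²
   = (2.576 + 0.842)² · (8² + 5²/3) / 3.2²
   = 11.6827 · (64 + 8.3333) / 10.24
   = 11.6827 · 72.3333 / 10.24
   = 82.52
Design effect: 1.35 × 82.52 = 111.41.
Round up → n₁ = 112; n₂ = r·n₁ = 3 × 112 = 336.

n₁ = 112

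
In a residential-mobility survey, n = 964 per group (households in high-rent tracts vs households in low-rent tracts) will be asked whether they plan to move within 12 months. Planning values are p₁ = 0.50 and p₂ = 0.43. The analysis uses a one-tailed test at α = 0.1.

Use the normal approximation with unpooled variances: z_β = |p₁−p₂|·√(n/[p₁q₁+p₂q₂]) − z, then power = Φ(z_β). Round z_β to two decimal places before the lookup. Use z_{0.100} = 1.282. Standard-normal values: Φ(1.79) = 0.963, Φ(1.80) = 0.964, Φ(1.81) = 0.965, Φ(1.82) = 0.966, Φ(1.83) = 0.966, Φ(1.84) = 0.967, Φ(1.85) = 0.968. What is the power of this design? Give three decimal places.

Power ≈ 0.965

z_β = |p₁−p₂|·√(n/[p₁q₁+p₂q₂]) − z_α
    = 0.07 · √(964/0.4951) − 1.282
    = 0.07 · 44.1257 − 1.282
    = 3.0888 − 1.282 = 1.8068 → 1.81
Power = Φ(1.81) = 0.965.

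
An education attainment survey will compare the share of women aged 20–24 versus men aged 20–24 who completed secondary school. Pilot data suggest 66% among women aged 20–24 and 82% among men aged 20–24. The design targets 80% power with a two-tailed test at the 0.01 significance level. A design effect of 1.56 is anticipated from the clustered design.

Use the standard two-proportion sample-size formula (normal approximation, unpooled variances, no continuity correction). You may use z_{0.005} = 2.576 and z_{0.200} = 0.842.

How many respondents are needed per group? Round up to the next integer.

n = 265 per group

n = (z_{α/2} + z_β)² · [p₁(1−p₁) + p₂(1−p₂)] / (p₁ − p₂)²
  = (2.576 + 0.842)² · (0.66·0.34 + 0.82·0.18) / (-0.16)²
  = (3.418)² · (0.2244 + 0.1476) / 0.0256
  = 11.6827 · 0.3720 / 0.0256
  = 169.76
Design effect: 1.56 × 169.76 = 264.83.
Round up → n = 265 per group.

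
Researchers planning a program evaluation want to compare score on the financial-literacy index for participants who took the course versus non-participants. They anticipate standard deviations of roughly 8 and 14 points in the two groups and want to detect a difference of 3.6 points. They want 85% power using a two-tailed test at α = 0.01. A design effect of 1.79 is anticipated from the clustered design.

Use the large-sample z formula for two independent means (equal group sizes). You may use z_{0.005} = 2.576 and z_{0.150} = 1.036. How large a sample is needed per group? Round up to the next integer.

n = (z_{α/2} + z_β)² · (σ₁² + σ₂²) / δ²
  = (2.576 + 1.036)² · (8² + 14² = 260) / 3.6²
  = 13.0465 · 260 / 12.96
  = 261.74
Design effect: 1.79 × 261.74 = 468.51.
Round up → n = 469 per group.

n = 469 per group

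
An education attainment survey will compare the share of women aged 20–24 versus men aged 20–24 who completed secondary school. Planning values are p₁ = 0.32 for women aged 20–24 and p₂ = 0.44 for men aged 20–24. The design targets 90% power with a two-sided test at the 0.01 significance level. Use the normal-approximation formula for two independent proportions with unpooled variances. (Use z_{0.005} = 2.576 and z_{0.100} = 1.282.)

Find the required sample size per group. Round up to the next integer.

n = (z_{α/2} + z_β)² · [p₁(1−p₁) + p₂(1−p₂)] / (p₁ − p₂)²
  = (2.576 + 1.282)² · (0.32·0.68 + 0.44·0.56) / (-0.12)²
  = (3.858)² · (0.2176 + 0.2464) / 0.0144
  = 14.8842 · 0.4640 / 0.0144
  = 479.60
Round up → n = 480 per group.

n = 480 per group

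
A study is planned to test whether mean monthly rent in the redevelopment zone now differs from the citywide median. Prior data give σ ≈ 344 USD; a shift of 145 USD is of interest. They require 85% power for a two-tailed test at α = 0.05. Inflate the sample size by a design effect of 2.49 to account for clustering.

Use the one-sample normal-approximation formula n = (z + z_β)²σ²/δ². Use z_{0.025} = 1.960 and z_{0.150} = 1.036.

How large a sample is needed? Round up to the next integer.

n = 126

n = (z_{α/2} + z_β)² · σ² / δ²
  = (1.960 + 1.036)² · 344² / 145²
  = 8.9760 · 118336 / 21025
  = 50.52
Design effect: 2.49 × 50.52 = 125.80.
Round up → n = 126.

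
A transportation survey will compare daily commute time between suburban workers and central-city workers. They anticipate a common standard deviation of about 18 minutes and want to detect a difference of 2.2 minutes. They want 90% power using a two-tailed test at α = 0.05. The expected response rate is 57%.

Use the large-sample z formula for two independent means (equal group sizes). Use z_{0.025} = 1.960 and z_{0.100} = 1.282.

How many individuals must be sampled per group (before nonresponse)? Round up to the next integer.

n = 2469 per group

n = (z_{α/2} + z_β)² · (σ₁² + σ₂²) / δ²
  = (1.960 + 1.282)² · (2·18² = 648) / 2.2²
  = 10.5106 · 648 / 4.84
  = 1407.20
Adjust for 57% response: 1407.20 / 0.57 = 2468.77.
Round up → n = 2469 per group.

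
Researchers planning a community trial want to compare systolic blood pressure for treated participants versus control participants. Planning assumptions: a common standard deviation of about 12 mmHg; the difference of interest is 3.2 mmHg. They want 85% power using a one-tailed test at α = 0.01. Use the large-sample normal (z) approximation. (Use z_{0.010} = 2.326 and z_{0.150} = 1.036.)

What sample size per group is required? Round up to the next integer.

n = (z_α + z_β)² · (σ₁² + σ₂²) / δ²
  = (2.326 + 1.036)² · (2·12² = 288) / 3.2²
  = 11.3030 · 288 / 10.24
  = 317.90
Round up → n = 318 per group.

n = 318 per group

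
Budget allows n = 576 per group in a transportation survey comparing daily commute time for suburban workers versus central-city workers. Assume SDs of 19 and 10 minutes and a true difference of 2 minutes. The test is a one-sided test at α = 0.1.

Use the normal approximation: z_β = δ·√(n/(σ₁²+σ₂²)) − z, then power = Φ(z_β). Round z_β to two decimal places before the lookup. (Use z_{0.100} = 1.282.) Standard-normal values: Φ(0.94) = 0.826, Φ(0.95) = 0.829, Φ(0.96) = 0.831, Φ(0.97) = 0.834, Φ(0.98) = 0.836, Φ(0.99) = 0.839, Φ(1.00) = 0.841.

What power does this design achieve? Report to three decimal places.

Power ≈ 0.829

z_β = δ·√(n/(σ₁²+σ₂²)) − z_α
    = 2 · √(576/461) − 1.282
    = 2 · 1.11779 − 1.282
    = 2.2356 − 1.282 = 0.9536 → 0.95
Power = Φ(0.95) = 0.829.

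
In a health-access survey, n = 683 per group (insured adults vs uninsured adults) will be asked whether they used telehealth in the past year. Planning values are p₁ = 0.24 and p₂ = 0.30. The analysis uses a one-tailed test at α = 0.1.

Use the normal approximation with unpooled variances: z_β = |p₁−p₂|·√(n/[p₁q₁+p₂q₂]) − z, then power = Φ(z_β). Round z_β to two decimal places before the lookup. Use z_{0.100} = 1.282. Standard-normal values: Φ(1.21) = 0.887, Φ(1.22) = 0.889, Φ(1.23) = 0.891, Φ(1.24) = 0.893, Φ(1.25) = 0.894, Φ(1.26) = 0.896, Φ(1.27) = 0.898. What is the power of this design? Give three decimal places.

z_β = |p₁−p₂|·√(n/[p₁q₁+p₂q₂]) − z_α
    = 0.06 · √(683/0.3924) − 1.282
    = 0.06 · 41.7201 − 1.282
    = 2.5032 − 1.282 = 1.2212 → 1.22
Power = Φ(1.22) = 0.889.

Power ≈ 0.889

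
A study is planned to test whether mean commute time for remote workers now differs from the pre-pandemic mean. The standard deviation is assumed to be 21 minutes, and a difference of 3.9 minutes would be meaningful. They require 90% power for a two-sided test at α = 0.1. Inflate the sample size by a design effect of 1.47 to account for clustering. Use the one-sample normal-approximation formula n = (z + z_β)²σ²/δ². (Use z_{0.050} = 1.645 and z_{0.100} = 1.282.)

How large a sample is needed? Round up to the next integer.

n = 366

n = (z_{α/2} + z_β)² · σ² / δ²
  = (1.645 + 1.282)² · 21² / 3.9²
  = 8.5673 · 441 / 15.21
  = 248.40
Design effect: 1.47 × 248.40 = 365.15.
Round up → n = 366.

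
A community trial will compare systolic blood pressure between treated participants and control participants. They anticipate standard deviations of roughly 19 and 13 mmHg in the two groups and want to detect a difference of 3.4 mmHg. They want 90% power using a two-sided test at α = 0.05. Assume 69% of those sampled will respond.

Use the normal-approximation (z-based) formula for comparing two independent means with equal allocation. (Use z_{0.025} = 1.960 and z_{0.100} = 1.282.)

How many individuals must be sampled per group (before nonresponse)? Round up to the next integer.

n = (z_{α/2} + z_β)² · (σ₁² + σ₂²) / δ²
  = (1.960 + 1.282)² · (19² + 13² = 530) / 3.4²
  = 10.5106 · 530 / 11.56
  = 481.89
Adjust for 69% response: 481.89 / 0.69 = 698.39.
Round up → n = 699 per group.

n = 699 per group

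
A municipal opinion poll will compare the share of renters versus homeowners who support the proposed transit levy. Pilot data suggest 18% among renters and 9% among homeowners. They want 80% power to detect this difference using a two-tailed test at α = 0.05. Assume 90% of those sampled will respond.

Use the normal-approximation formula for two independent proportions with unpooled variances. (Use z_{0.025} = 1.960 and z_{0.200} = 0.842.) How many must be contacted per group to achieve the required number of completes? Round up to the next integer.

n = 248 per group

n = (z_{α/2} + z_β)² · [p₁(1−p₁) + p₂(1−p₂)] / (p₁ − p₂)²
  = (1.960 + 0.842)² · (0.18·0.82 + 0.09·0.91) / (0.09)²
  = (2.802)² · (0.1476 + 0.0819) / 0.0081
  = 7.8512 · 0.2295 / 0.0081
  = 222.45
Adjust for 90% response: 222.45 / 0.90 = 247.17.
Round up → n = 248 per group.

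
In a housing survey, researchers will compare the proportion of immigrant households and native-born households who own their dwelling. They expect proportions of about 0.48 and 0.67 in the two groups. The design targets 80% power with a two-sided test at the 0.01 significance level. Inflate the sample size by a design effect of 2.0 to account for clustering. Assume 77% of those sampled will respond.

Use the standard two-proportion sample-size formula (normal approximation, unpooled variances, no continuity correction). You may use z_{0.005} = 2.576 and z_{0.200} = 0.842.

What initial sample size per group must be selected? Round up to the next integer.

n = (z_{α/2} + z_β)² · [p₁(1−p₁) + p₂(1−p₂)] / (p₁ − p₂)²
  = (2.576 + 0.842)² · (0.48·0.52 + 0.67·0.33) / (-0.19)²
  = (3.418)² · (0.2496 + 0.2211) / 0.0361
  = 11.6827 · 0.4707 / 0.0361
  = 152.33
Design effect: 2.0 × 152.33 = 304.66.
Adjust for 77% response: 304.66 / 0.77 = 395.66.
Round up → n = 396 per group.

n = 396 per group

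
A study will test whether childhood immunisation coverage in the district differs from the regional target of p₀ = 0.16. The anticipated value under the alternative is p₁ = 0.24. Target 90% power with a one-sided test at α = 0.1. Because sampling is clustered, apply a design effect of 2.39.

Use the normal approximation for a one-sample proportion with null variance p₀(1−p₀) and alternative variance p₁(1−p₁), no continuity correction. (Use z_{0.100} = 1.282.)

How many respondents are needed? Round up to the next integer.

n = 387

n = [z_α·√(p₀q₀) + z_β·√(p₁q₁)]² / (p₁ − p₀)²
  = [1.282·√(0.16·0.84) + 1.282·√(0.24·0.76)]² / (0.08)²
  = [1.282·0.3666 + 1.282·0.4271]² / 0.0064
  = [1.0175]² / 0.0064
  = 161.77
Design effect: 2.39 × 161.77 = 386.63.
Round up → n = 387.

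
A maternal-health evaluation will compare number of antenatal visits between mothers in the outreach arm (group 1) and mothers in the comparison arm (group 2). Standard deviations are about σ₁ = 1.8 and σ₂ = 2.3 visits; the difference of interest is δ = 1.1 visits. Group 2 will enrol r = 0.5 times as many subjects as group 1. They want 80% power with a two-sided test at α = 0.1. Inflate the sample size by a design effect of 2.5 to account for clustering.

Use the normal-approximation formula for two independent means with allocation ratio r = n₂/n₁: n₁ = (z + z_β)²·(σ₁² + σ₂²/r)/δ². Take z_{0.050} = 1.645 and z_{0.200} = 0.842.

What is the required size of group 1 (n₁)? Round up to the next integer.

n₁ = (z_{α/2} + z_β)² · (σ₁² + σ₂²/r) / δ²
   = (1.645 + 0.842)² · (1.8² + 2.3²/0.5) / 1.1²
   = 6.1852 · (3.24 + 10.58) / 1.21
   = 6.1852 · 13.82 / 1.21
   = 70.64
Design effect: 2.5 × 70.64 = 176.61.
Round up → n₁ = 177; n₂ = r·n₁ = 0.5 × 177 = 89.

n₁ = 177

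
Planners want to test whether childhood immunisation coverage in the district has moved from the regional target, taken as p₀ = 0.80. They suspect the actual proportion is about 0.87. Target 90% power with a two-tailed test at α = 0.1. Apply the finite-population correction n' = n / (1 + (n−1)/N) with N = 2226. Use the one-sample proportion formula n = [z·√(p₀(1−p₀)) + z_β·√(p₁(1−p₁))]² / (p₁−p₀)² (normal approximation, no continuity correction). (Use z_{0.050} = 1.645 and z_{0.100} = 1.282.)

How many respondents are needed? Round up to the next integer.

n = [z_{α/2}·√(p₀q₀) + z_β·√(p₁q₁)]² / (p₁ − p₀)²
  = [1.645·√(0.80·0.20) + 1.282·√(0.87·0.13)]² / (0.07)²
  = [1.645·0.4000 + 1.282·0.3363]² / 0.0049
  = [1.0891]² / 0.0049
  = 242.09
Finite-population correction (N = 2226): 242.09 / (1 + (242.09 − 1)/2226) = 218.43.
Round up → n = 219.

n = 219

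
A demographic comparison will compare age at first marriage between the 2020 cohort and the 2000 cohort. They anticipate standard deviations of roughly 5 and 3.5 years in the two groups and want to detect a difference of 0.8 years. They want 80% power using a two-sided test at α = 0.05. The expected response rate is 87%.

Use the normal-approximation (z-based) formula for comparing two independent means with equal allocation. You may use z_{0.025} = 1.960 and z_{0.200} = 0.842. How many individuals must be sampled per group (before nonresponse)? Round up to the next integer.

n = 526 per group

n = (z_{α/2} + z_β)² · (σ₁² + σ₂²) / δ²
  = (1.960 + 0.842)² · (5² + 3.5² = 37.25) / 0.8²
  = 7.8512 · 37.25 / 0.64
  = 456.96
Adjust for 87% response: 456.96 / 0.87 = 525.25.
Round up → n = 526 per group.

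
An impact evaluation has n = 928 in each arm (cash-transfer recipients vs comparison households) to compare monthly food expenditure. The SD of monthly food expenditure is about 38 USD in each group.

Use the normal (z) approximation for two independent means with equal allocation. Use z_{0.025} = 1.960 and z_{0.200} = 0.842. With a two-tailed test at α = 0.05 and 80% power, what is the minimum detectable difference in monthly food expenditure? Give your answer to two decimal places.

δ = (z_{α/2} + z_β) · √((σ₁²+σ₂²)/n)
  = (1.960 + 0.842) · √(2888/928)
  = 2.802 · √3.1121
  = 2.802 · 1.7641
  = 4.9430

Minimum detectable difference ≈ 4.94 USD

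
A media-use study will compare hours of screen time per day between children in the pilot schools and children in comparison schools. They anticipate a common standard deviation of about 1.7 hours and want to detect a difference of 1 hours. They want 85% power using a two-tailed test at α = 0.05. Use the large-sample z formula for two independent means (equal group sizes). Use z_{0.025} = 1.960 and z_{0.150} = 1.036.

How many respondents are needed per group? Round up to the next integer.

n = 52 per group

n = (z_{α/2} + z_β)² · (σ₁² + σ₂²) / δ²
  = (1.960 + 1.036)² · (2·1.7² = 5.78) / 1²
  = 8.9760 · 5.78 / 1
  = 51.88
Round up → n = 52 per group.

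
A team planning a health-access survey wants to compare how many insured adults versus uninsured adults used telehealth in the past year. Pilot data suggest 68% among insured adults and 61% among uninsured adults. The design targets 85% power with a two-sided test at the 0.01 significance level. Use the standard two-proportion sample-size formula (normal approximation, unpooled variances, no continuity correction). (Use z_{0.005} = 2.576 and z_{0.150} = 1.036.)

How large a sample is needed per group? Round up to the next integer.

n = 1213 per group

n = (z_{α/2} + z_β)² · [p₁(1−p₁) + p₂(1−p₂)] / (p₁ − p₂)²
  = (2.576 + 1.036)² · (0.68·0.32 + 0.61·0.39) / (0.07)²
  = (3.612)² · (0.2176 + 0.2379) / 0.0049
  = 13.0465 · 0.4555 / 0.0049
  = 1212.80
Round up → n = 1213 per group.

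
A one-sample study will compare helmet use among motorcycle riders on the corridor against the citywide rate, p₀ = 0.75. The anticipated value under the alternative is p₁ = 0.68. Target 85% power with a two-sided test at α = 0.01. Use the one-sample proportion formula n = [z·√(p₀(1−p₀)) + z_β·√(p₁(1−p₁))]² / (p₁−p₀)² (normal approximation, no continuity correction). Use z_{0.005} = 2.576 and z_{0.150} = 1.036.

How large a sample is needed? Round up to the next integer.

n = [z_{α/2}·√(p₀q₀) + z_β·√(p₁q₁)]² / (p₁ − p₀)²
  = [2.576·√(0.75·0.25) + 1.036·√(0.68·0.32)]² / (-0.07)²
  = [2.576·0.4330 + 1.036·0.4665]² / 0.0049
  = [1.5987]² / 0.0049
  = 521.61
Round up → n = 522.

n = 522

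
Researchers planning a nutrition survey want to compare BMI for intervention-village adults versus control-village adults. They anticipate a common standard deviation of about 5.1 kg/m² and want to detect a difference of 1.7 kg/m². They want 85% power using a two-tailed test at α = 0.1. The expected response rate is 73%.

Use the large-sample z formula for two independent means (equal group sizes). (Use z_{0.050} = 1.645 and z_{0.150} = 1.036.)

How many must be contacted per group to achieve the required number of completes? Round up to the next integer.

n = 178 per group

n = (z_{α/2} + z_β)² · (σ₁² + σ₂²) / δ²
  = (1.645 + 1.036)² · (2·5.1² = 52.02) / 1.7²
  = 7.1878 · 52.02 / 2.89
  = 129.38
Adjust for 73% response: 129.38 / 0.73 = 177.23.
Round up → n = 178 per group.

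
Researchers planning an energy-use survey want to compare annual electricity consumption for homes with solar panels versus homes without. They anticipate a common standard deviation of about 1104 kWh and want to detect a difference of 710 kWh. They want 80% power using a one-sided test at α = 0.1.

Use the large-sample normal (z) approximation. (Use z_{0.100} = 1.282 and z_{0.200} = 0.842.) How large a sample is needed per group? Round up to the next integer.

n = 22 per group

n = (z_α + z_β)² · (σ₁² + σ₂²) / δ²
  = (1.282 + 0.842)² · (2·1104² = 2437632) / 710²
  = 4.5114 · 2437632 / 504100
  = 21.82
Round up → n = 22 per group.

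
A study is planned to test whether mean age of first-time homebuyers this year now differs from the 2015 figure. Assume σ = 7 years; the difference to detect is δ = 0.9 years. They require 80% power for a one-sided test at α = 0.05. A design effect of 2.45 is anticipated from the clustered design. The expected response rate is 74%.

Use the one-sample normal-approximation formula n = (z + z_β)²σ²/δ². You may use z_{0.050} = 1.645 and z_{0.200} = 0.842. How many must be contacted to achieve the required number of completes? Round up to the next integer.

n = (z_α + z_β)² · σ² / δ²
  = (1.645 + 0.842)² · 7² / 0.9²
  = 6.1852 · 49 / 0.81
  = 374.16
Design effect: 2.45 × 374.16 = 916.70.
Adjust for 74% response: 916.70 / 0.74 = 1238.79.
Round up → n = 1239.

n = 1239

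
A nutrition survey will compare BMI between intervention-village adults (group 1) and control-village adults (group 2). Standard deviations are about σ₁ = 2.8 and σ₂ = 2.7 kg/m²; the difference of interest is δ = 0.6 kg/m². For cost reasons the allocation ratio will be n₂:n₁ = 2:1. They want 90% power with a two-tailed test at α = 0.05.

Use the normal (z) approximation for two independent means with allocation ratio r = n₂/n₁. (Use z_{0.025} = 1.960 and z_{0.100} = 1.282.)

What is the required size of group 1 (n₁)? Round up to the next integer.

n₁ = 336

n₁ = (z_{α/2} + z_β)² · (σ₁² + σ₂²/r) / δ²
   = (1.960 + 1.282)² · (2.8² + 2.7²/2) / 0.6²
   = 10.5106 · (7.84 + 3.645) / 0.36
   = 10.5106 · 11.485 / 0.36
   = 335.32
Round up → n₁ = 336; n₂ = r·n₁ = 2 × 336 = 672.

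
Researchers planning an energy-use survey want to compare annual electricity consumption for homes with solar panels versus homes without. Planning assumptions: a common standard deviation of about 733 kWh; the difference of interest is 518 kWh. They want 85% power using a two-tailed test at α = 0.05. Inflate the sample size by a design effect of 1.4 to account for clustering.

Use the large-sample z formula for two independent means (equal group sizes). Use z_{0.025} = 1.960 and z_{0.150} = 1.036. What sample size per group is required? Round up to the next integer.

n = (z_{α/2} + z_β)² · (σ₁² + σ₂²) / δ²
  = (1.960 + 1.036)² · (2·733² = 1074578) / 518²
  = 8.9760 · 1074578 / 268324
  = 35.95
Design effect: 1.4 × 35.95 = 50.33.
Round up → n = 51 per group.

n = 51 per group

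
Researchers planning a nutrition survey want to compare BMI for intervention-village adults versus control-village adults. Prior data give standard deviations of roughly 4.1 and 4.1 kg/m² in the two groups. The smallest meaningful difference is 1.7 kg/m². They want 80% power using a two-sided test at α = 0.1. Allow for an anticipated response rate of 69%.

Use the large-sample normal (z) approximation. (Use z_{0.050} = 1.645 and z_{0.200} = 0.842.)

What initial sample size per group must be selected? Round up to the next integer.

n = 105 per group

n = (z_{α/2} + z_β)² · (σ₁² + σ₂²) / δ²
  = (1.645 + 0.842)² · (4.1² + 4.1² = 33.62) / 1.7²
  = 6.1852 · 33.62 / 2.89
  = 71.95
Adjust for 69% response: 71.95 / 0.69 = 104.28.
Round up → n = 105 per group.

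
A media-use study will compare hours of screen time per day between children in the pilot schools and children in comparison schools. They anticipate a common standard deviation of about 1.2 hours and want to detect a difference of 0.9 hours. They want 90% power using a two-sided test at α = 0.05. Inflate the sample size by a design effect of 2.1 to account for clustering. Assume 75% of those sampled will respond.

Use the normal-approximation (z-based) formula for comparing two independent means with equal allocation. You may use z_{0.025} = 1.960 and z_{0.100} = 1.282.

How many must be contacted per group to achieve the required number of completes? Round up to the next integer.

n = (z_{α/2} + z_β)² · (σ₁² + σ₂²) / δ²
  = (1.960 + 1.282)² · (2·1.2² = 2.88) / 0.9²
  = 10.5106 · 2.88 / 0.81
  = 37.37
Design effect: 2.1 × 37.37 = 78.48.
Adjust for 75% response: 78.48 / 0.75 = 104.64.
Round up → n = 105 per group.

n = 105 per group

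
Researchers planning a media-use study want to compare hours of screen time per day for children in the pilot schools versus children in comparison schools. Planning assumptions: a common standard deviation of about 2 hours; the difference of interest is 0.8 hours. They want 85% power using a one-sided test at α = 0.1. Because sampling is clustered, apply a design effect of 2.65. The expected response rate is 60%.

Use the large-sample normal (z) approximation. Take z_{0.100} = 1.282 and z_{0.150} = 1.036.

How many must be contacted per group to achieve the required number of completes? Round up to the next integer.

n = 297 per group

n = (z_α + z_β)² · (σ₁² + σ₂²) / δ²
  = (1.282 + 1.036)² · (2·2² = 8) / 0.8²
  = 5.3731 · 8 / 0.64
  = 67.16
Design effect: 2.65 × 67.16 = 177.98.
Adjust for 60% response: 177.98 / 0.60 = 296.64.
Round up → n = 297 per group.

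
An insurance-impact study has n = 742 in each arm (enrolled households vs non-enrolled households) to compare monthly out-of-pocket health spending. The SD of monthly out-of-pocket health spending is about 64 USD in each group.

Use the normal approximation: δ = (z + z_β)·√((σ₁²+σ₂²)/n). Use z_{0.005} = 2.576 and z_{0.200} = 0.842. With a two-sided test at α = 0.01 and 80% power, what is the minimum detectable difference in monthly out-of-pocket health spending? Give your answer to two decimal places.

Minimum detectable difference ≈ 11.36 USD

δ = (z_{α/2} + z_β) · √((σ₁²+σ₂²)/n)
  = (2.576 + 0.842) · √(8192/742)
  = 3.418 · √11.0404
  = 3.418 · 3.3227
  = 11.3570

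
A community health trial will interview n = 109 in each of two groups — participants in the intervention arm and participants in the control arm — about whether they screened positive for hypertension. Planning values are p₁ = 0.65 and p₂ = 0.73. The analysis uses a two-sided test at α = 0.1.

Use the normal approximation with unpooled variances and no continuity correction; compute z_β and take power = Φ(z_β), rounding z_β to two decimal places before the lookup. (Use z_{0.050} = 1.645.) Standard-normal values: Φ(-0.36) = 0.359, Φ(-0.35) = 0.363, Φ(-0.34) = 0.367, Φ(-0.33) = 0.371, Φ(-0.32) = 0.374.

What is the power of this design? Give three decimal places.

Power ≈ 0.359

z_β = |p₁−p₂|·√(n/[p₁q₁+p₂q₂]) − z_{α/2}
    = 0.08 · √(109/0.4246) − 1.645
    = 0.08 · 16.0222 − 1.645
    = 1.2818 − 1.645 = -0.3632 → -0.36
Power = Φ(-0.36) = 0.359.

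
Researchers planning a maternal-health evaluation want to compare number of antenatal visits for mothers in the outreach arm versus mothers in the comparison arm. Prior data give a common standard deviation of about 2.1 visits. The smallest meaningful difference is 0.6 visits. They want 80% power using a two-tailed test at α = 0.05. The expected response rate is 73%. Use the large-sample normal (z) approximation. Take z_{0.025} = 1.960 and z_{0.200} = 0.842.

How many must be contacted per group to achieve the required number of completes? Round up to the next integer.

n = 264 per group

n = (z_{α/2} + z_β)² · (σ₁² + σ₂²) / δ²
  = (1.960 + 0.842)² · (2·2.1² = 8.82) / 0.6²
  = 7.8512 · 8.82 / 0.36
  = 192.35
Adjust for 73% response: 192.35 / 0.73 = 263.50.
Round up → n = 264 per group.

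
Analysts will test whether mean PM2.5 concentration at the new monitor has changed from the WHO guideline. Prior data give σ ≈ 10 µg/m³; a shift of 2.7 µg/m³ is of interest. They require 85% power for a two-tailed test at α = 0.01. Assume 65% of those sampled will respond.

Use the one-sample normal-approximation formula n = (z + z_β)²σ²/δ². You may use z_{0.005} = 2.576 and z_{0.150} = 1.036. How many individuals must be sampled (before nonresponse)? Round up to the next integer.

n = 276

n = (z_{α/2} + z_β)² · σ² / δ²
  = (2.576 + 1.036)² · 10² / 2.7²
  = 13.0465 · 100 / 7.29
  = 178.96
Adjust for 65% response: 178.96 / 0.65 = 275.33.
Round up → n = 276.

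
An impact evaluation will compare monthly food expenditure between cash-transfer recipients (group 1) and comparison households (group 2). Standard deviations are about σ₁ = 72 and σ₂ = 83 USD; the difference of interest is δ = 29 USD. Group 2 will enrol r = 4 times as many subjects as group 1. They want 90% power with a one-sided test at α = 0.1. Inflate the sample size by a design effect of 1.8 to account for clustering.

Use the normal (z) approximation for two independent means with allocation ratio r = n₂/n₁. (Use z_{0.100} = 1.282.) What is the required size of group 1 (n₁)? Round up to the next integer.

n₁ = 98

n₁ = (z_α + z_β)² · (σ₁² + σ₂²/r) / δ²
   = (1.282 + 1.282)² · (72² + 83²/4) / 29²
   = 6.5741 · (5184 + 1722.2) / 841
   = 6.5741 · 6906.2 / 841
   = 53.99
Design effect: 1.8 × 53.99 = 97.18.
Round up → n₁ = 98; n₂ = r·n₁ = 4 × 98 = 392.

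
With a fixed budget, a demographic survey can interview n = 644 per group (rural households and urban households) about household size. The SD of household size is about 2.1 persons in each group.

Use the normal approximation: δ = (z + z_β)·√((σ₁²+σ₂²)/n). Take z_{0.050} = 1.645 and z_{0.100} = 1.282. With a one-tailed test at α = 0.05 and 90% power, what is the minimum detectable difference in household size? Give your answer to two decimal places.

δ = (z_α + z_β) · √((σ₁²+σ₂²)/n)
  = (1.645 + 1.282) · √(8.82/644)
  = 2.927 · √0.0137
  = 2.927 · 0.1170
  = 0.3425

Minimum detectable difference ≈ 0.34 persons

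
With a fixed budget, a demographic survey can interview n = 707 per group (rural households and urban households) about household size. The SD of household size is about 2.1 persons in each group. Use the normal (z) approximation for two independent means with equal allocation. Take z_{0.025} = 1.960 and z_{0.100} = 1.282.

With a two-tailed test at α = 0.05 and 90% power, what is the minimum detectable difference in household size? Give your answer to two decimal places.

δ = (z_{α/2} + z_β) · √((σ₁²+σ₂²)/n)
  = (1.960 + 1.282) · √(8.82/707)
  = 3.242 · √0.01248
  = 3.242 · 0.1117
  = 0.3621

Minimum detectable difference ≈ 0.36 persons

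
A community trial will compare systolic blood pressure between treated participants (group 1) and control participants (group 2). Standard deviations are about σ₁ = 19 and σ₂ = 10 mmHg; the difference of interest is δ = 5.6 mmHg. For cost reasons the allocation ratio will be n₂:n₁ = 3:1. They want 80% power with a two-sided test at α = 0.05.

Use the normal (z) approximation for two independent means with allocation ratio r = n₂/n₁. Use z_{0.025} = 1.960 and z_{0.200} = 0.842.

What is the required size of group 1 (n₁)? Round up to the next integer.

n₁ = 99

n₁ = (z_{α/2} + z_β)² · (σ₁² + σ₂²/r) / δ²
   = (1.960 + 0.842)² · (19² + 10²/3) / 5.6²
   = 7.8512 · (361 + 33.3333) / 31.36
   = 7.8512 · 394.3333 / 31.36
   = 98.72
Round up → n₁ = 99; n₂ = r·n₁ = 3 × 99 = 297.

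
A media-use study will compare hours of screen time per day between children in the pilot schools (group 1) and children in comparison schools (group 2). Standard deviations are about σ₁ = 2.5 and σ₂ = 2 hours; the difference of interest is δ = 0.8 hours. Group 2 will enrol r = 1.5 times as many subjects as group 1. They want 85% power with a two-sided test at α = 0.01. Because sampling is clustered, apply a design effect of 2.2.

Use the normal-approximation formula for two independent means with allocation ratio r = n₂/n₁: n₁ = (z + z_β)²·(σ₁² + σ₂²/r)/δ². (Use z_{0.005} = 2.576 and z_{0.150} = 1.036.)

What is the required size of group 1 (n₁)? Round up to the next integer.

n₁ = (z_{α/2} + z_β)² · (σ₁² + σ₂²/r) / δ²
   = (2.576 + 1.036)² · (2.5² + 2²/1.5) / 0.8²
   = 13.0465 · (6.25 + 2.6667) / 0.64
   = 13.0465 · 8.9167 / 0.64
   = 181.77
Design effect: 2.2 × 181.77 = 399.89.
Round up → n₁ = 400; n₂ = r·n₁ = 1.5 × 400 = 600.

n₁ = 400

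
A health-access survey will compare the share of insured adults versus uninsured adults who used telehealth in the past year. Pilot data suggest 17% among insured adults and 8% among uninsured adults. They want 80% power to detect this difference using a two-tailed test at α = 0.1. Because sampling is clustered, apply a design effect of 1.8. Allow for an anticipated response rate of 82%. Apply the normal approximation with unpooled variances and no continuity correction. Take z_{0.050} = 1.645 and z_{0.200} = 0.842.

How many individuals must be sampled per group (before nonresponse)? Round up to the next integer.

n = (z_{α/2} + z_β)² · [p₁(1−p₁) + p₂(1−p₂)] / (p₁ − p₂)²
  = (1.645 + 0.842)² · (0.17·0.83 + 0.08·0.92) / (0.09)²
  = (2.487)² · (0.1411 + 0.0736) / 0.0081
  = 6.1852 · 0.2147 / 0.0081
  = 163.95
Design effect: 1.8 × 163.95 = 295.10.
Adjust for 82% response: 295.10 / 0.82 = 359.88.
Round up → n = 360 per group.

n = 360 per group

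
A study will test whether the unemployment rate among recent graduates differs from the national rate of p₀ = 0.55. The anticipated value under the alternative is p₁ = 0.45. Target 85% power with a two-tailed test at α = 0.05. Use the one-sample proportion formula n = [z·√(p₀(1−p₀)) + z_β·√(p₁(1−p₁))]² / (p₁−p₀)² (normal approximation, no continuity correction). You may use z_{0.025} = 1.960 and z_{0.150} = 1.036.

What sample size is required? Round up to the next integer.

n = [z_{α/2}·√(p₀q₀) + z_β·√(p₁q₁)]² / (p₁ − p₀)²
  = [1.960·√(0.55·0.45) + 1.036·√(0.45·0.55)]² / (-0.10)²
  = [1.960·0.4975 + 1.036·0.4975]² / 0.0100
  = [1.4905]² / 0.0100
  = 222.16
Round up → n = 223.

n = 223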